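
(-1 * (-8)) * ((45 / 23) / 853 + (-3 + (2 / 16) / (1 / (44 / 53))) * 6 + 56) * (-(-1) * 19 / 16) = 381543541 / 1039807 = 366.94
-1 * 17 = -17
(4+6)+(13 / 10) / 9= 913 / 90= 10.14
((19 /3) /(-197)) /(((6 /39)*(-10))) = 247 /11820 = 0.02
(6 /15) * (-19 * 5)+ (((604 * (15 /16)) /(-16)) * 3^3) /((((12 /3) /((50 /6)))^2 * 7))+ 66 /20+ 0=-22478023 /35840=-627.18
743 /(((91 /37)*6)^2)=1017167 /298116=3.41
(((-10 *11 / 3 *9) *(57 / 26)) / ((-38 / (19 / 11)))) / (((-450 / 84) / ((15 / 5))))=-1197 / 65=-18.42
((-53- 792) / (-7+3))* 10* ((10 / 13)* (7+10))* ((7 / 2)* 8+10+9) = 1298375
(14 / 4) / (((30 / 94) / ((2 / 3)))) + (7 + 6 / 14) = 4643 / 315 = 14.74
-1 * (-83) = 83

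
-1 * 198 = -198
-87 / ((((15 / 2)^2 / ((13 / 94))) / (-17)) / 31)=397358 / 3525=112.73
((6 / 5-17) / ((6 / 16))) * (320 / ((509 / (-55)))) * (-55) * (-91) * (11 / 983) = 81595.08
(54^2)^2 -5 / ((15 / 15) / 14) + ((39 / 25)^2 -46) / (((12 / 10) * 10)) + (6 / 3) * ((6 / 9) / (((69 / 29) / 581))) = 4400461866199 / 517500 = 8503307.95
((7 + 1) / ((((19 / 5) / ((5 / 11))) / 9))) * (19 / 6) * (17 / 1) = 5100 / 11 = 463.64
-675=-675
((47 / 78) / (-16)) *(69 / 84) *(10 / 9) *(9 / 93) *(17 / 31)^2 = -1562045 / 1561525056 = -0.00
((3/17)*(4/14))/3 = 2/119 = 0.02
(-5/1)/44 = -0.11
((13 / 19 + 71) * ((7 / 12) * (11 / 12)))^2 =305515441 / 207936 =1469.28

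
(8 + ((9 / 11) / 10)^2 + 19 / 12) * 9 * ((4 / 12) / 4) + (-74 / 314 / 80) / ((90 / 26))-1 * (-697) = 48159104933 / 68389200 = 704.19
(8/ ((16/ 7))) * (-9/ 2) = -63/ 4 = -15.75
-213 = -213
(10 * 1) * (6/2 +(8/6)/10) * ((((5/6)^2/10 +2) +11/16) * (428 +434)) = 8042029/108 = 74463.23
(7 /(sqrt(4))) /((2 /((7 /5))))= 49 /20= 2.45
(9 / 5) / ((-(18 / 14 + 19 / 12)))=-756 / 1205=-0.63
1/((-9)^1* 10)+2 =179/90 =1.99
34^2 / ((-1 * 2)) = -578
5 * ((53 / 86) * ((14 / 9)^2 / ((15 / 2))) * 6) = 20776 / 3483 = 5.96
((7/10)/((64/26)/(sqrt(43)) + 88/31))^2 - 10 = -47461956724875871/4776811345670400 - 1516953817379 *sqrt(43)/597101418208800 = -9.95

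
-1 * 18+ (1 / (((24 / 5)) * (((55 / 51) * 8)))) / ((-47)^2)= -27992431 / 1555136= -18.00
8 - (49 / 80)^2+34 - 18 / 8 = 251999 / 6400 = 39.37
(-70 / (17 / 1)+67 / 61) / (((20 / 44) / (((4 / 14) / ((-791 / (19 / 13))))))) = 1308758 / 373221485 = 0.00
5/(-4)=-5/4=-1.25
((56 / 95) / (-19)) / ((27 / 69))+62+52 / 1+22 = 2208032 / 16245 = 135.92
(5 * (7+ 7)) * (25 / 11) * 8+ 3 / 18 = 84011 / 66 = 1272.89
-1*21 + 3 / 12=-83 / 4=-20.75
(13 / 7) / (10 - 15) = -13 / 35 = -0.37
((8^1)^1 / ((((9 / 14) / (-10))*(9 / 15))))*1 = -5600 / 27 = -207.41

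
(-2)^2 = 4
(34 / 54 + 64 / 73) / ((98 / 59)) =175171 / 193158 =0.91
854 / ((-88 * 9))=-427 / 396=-1.08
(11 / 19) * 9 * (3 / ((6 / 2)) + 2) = 297 / 19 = 15.63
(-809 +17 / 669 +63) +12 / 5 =-2487257 / 3345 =-743.57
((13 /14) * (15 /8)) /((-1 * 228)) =-65 /8512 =-0.01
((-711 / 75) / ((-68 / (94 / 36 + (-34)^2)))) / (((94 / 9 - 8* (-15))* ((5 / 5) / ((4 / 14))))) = 988527 / 2794120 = 0.35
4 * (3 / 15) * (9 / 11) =36 / 55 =0.65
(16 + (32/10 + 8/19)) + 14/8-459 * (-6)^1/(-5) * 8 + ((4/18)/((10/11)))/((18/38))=-134955307/30780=-4384.51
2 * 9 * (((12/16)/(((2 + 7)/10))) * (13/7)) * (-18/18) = -195/7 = -27.86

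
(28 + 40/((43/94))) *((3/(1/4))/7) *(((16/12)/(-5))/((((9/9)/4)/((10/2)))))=-317696/301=-1055.47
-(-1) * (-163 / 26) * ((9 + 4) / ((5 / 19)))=-3097 / 10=-309.70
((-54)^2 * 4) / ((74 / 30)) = 174960 / 37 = 4728.65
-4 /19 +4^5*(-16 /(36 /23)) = -1789988 /171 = -10467.77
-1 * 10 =-10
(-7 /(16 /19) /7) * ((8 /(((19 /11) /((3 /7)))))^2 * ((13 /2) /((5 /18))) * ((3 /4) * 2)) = -764478 /4655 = -164.23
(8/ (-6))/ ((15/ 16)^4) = -262144/ 151875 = -1.73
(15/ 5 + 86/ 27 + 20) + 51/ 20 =15517/ 540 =28.74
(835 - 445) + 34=424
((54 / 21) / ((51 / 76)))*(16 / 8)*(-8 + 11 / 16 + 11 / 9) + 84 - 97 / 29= 351796 / 10353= 33.98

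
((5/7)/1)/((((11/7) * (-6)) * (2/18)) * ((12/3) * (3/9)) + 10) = 45/542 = 0.08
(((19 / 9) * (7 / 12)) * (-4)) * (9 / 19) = -7 / 3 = -2.33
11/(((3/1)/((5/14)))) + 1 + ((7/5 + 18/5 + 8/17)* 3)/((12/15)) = 32593/1428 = 22.82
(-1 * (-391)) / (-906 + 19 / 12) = -4692 / 10853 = -0.43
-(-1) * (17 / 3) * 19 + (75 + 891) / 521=171181 / 1563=109.52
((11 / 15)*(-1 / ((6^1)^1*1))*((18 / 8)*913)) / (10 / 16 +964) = -10043 / 38585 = -0.26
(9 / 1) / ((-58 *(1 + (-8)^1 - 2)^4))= -1 / 42282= -0.00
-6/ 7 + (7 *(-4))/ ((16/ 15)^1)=-27.11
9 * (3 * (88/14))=1188/7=169.71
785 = 785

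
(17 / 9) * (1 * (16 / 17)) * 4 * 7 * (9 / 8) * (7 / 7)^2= 56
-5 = -5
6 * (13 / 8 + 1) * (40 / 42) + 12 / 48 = 61 / 4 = 15.25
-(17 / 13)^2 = -289 / 169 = -1.71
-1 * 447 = -447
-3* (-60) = 180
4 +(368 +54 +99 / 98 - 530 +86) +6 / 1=-1077 / 98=-10.99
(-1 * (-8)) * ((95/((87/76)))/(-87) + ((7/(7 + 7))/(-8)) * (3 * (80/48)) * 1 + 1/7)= -952451/105966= -8.99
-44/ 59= -0.75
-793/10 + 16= -633/10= -63.30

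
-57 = -57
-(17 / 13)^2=-289 / 169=-1.71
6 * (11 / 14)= 33 / 7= 4.71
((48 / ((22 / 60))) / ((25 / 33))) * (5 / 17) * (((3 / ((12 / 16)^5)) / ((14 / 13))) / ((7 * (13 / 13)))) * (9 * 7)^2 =5750784 / 17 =338281.41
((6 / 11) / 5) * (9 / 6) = 9 / 55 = 0.16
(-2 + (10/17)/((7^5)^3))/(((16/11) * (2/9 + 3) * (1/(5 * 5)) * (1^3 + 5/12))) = -299630475796259025/39789313014832283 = -7.53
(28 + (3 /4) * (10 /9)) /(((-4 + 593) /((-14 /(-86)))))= 1211 /151962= 0.01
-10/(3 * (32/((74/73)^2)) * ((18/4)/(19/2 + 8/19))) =-2580565/10935108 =-0.24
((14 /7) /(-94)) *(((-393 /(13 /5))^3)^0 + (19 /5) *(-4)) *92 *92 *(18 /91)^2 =194705856 /1946035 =100.05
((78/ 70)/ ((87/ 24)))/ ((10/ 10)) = 312/ 1015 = 0.31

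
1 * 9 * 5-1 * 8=37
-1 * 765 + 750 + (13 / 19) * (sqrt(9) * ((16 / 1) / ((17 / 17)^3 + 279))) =-9897 / 665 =-14.88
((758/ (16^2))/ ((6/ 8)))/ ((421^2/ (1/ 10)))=379/ 170151360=0.00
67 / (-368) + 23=8397 / 368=22.82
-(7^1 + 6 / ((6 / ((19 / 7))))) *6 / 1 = -408 / 7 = -58.29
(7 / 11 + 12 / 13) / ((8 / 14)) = 1561 / 572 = 2.73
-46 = -46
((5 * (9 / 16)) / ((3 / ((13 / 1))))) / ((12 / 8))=8.12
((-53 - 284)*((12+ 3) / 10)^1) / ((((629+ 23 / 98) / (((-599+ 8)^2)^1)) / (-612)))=3529818417636 / 20555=171725537.22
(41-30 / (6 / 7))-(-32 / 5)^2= -874 / 25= -34.96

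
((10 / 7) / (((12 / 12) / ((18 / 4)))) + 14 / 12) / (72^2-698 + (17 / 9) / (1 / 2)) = 957 / 565712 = 0.00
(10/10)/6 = 1/6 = 0.17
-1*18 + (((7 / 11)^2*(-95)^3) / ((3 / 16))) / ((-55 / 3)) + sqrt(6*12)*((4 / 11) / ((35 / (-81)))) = 100978.92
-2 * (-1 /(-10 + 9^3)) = 2 /719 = 0.00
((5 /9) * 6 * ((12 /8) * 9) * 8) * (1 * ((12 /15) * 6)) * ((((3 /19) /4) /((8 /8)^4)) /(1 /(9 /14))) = 5832 /133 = 43.85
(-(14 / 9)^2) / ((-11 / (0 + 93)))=20.46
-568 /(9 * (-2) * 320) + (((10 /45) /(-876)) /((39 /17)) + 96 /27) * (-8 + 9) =22470691 /6149520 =3.65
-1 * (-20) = 20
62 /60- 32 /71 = 1241 /2130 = 0.58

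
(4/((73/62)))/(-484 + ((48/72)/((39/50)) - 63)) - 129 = -601765899/4664627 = -129.01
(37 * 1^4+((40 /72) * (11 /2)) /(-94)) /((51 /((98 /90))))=3064901 /3883140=0.79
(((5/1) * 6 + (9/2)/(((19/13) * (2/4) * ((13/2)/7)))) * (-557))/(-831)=129224/5263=24.55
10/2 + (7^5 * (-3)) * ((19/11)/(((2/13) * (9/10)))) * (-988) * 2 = 41015130685/33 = 1242882748.03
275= 275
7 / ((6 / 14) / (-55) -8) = -2695 / 3083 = -0.87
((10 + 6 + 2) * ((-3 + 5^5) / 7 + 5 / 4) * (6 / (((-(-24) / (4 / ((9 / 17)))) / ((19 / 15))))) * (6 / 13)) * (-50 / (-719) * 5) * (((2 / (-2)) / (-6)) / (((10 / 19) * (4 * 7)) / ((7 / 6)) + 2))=274477325 / 7795398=35.21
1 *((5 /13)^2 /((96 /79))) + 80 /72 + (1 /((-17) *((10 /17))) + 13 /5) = 181685 /48672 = 3.73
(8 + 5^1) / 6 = 13 / 6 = 2.17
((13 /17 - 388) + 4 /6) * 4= -78860 /51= -1546.27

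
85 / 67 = 1.27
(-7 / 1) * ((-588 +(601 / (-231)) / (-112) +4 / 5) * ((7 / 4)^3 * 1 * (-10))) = -3721902163 / 16896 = -220283.04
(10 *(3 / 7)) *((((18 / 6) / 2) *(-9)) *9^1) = -3645 / 7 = -520.71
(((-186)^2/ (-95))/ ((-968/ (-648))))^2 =7852750780176/ 132135025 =59429.74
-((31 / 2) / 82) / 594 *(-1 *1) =31 / 97416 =0.00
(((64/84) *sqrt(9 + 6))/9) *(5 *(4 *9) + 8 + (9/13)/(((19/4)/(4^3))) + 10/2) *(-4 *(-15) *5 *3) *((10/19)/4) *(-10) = -1999000000 *sqrt(15)/98553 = -78557.67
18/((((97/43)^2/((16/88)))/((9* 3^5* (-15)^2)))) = 316471.47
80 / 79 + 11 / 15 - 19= -20446 / 1185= -17.25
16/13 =1.23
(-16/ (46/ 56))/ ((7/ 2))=-128/ 23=-5.57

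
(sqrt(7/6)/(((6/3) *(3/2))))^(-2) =54/7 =7.71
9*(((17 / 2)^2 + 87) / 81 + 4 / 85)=55441 / 3060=18.12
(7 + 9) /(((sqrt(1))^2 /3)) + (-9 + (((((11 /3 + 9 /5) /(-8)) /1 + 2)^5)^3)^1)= 47471633906009592909032289199 /470184984576000000000000000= 100.96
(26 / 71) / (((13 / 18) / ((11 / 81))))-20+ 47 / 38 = -453935 / 24282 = -18.69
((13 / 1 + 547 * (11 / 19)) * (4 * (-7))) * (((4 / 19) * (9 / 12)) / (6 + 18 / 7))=-306936 / 1805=-170.05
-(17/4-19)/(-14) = -59/56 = -1.05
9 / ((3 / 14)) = 42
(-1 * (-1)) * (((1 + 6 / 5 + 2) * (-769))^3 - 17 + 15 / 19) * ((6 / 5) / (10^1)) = -240055554604593 / 59375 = -4043040919.66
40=40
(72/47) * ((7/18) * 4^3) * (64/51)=47.85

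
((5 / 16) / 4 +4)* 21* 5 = 27405 / 64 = 428.20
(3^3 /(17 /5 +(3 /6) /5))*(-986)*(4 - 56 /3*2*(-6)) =-12139632 /7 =-1734233.14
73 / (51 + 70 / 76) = 2774 / 1973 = 1.41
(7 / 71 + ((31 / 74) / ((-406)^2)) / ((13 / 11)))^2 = 1232166234590127225 / 126756715070529054784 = 0.01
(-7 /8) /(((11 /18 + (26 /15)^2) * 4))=-1575 /26032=-0.06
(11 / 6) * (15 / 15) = 11 / 6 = 1.83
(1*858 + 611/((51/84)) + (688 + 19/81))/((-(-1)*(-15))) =-3514913/20655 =-170.17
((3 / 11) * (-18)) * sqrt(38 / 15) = -18 * sqrt(570) / 55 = -7.81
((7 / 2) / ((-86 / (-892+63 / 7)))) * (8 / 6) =6181 / 129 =47.91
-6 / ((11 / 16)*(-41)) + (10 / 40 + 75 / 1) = 136135 / 1804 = 75.46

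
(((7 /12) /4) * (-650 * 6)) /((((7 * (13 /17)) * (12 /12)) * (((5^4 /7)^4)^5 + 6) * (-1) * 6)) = 33911713176485100425 /1985233470127266419691380860967910848569439152508965503144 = 0.00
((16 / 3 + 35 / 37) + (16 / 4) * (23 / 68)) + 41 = 91769 / 1887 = 48.63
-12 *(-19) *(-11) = -2508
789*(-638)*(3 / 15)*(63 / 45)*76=-10711968.96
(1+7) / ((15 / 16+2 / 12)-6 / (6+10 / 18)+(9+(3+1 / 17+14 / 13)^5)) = 11943857257328256 / 1820161737442244891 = 0.01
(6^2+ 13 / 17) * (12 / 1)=7500 / 17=441.18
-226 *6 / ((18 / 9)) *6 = -4068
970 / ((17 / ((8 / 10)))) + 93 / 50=40381 / 850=47.51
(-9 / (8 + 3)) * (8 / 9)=-8 / 11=-0.73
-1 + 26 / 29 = -3 / 29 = -0.10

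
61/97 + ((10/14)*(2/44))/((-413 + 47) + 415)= 460791/731962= 0.63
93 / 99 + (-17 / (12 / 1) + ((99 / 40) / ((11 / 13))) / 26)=-321 / 880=-0.36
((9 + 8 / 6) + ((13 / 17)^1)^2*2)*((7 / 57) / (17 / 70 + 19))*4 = 19547080 / 66567393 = 0.29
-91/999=-0.09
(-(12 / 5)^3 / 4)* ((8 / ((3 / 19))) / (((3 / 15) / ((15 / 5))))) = -65664 / 25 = -2626.56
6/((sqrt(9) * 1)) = 2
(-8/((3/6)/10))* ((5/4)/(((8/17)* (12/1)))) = -425/12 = -35.42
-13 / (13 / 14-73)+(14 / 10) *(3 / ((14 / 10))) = 3209 / 1009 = 3.18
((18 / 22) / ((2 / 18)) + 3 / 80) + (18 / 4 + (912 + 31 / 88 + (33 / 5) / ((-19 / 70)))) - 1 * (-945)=30847357 / 16720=1844.94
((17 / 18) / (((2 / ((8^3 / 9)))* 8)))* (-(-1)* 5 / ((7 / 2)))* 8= 21760 / 567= 38.38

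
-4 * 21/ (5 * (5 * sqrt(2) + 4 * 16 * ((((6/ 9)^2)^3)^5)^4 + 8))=-1085026662047514146531536199709969578959671642169244565007805569698883632013544674065351925603903561077495621078924624/ 113023610629949390269147778460329548557148098561690316268139111627820699604436881078117892817355679405972435468852835 + 135628332755939268315639443133561200417499668185138277910817008014652615479125351023184188743960395959452752573257642 * sqrt(2)/ 22604722125989878053829555692065909711429619712338063253627822325564139920887376215623578563471135881194487093770567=-1.11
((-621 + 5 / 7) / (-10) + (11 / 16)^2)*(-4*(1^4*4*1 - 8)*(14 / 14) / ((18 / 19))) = 10640209 / 10080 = 1055.58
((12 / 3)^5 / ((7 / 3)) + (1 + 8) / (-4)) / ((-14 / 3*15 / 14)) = -2445 / 28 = -87.32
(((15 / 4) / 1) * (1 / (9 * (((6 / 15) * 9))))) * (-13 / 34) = -325 / 7344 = -0.04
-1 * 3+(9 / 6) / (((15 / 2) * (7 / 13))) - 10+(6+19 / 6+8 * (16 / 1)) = 26153 / 210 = 124.54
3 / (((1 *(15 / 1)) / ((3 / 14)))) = 3 / 70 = 0.04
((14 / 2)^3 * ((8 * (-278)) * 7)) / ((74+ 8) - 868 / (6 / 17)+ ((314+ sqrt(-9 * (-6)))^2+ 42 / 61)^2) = -0.00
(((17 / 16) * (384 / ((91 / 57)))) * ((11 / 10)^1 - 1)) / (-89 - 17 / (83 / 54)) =-965124 / 3778775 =-0.26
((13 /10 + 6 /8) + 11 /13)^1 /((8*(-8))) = -753 /16640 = -0.05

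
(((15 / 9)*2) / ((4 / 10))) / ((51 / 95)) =2375 / 153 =15.52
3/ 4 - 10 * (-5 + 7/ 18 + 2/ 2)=1327/ 36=36.86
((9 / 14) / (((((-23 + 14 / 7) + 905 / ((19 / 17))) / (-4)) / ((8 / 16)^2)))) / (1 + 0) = -171 / 209804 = -0.00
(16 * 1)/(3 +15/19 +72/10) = 380/261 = 1.46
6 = 6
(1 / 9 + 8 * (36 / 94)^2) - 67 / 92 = 1017377 / 1829052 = 0.56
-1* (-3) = 3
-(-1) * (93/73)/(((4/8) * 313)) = 186/22849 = 0.01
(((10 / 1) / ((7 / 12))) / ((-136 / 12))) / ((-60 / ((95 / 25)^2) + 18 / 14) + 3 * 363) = -0.00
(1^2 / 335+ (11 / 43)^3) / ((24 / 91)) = 5976334 / 79904535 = 0.07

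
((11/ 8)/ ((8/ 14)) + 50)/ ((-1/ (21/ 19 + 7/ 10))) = -94.61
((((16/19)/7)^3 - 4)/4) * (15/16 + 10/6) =-97983875/37642192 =-2.60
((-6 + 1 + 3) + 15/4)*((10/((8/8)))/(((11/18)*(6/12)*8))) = 315/44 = 7.16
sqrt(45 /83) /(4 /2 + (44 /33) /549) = 4941 * sqrt(415) /273734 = 0.37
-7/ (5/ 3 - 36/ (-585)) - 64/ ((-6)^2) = -17677/ 3033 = -5.83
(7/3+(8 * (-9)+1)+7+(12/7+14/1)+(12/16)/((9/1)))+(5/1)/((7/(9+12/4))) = -3133/84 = -37.30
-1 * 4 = -4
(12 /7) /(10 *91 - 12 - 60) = 6 /2933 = 0.00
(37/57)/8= 37/456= 0.08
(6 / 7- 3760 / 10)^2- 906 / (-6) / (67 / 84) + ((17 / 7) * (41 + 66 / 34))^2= 498349508 / 3283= 151796.99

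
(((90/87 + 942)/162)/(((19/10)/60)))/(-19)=-911600/94221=-9.68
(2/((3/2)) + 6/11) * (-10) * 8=-4960/33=-150.30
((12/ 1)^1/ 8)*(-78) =-117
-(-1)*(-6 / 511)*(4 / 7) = -24 / 3577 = -0.01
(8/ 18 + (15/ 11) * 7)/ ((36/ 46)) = 22747/ 1782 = 12.76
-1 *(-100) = 100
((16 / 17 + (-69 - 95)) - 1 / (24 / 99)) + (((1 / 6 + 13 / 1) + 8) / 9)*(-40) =-959339 / 3672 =-261.26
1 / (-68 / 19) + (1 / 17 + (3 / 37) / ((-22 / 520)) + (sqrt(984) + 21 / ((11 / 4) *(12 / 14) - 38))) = -37650099 / 13810324 + 2 *sqrt(246) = 28.64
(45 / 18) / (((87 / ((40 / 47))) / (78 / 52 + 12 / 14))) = 550 / 9541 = 0.06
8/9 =0.89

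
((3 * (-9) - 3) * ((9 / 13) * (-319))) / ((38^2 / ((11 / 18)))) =52635 / 18772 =2.80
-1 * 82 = -82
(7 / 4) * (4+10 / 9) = 161 / 18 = 8.94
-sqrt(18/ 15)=-sqrt(30)/ 5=-1.10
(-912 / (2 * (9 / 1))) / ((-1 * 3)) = 16.89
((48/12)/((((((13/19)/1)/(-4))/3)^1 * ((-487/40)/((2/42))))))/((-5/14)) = -4864/6331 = -0.77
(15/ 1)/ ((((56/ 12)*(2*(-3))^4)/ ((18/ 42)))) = 5/ 4704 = 0.00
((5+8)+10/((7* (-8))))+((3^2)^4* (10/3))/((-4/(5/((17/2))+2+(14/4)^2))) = -77221699/952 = -81115.23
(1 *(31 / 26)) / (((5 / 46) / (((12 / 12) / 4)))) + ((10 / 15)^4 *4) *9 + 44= 126017 / 2340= 53.85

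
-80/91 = -0.88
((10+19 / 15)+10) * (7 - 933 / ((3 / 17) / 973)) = -547004612 / 5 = -109400922.40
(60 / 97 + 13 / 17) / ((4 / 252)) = 143703 / 1649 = 87.15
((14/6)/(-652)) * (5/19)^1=-35/37164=-0.00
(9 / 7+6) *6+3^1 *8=474 / 7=67.71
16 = 16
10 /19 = 0.53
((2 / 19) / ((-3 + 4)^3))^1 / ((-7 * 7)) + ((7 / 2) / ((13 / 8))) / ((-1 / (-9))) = 234586 / 12103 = 19.38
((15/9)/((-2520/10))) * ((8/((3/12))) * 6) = -80/63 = -1.27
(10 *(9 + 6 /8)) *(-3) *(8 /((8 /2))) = -585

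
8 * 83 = 664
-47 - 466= -513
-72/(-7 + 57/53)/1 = 1908/157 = 12.15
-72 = -72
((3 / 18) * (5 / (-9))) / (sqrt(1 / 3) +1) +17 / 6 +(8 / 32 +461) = 5 * sqrt(3) / 108 +8351 / 18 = 464.02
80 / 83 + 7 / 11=1461 / 913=1.60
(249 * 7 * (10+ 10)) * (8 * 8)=2231040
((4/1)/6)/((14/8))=8/21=0.38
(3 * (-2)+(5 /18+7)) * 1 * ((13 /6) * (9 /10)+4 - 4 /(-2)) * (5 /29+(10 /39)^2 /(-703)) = 1.75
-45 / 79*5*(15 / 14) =-3375 / 1106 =-3.05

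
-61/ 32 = -1.91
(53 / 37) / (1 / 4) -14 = -306 / 37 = -8.27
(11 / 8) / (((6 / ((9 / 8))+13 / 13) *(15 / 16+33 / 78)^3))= 37120512 / 430638553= 0.09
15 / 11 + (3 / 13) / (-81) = 5254 / 3861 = 1.36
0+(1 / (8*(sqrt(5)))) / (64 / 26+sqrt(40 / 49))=-1183*sqrt(2) / 173664+637*sqrt(5) / 54270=0.02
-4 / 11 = -0.36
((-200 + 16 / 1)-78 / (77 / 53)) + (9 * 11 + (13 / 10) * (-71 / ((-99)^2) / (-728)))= -761199049 / 5488560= -138.69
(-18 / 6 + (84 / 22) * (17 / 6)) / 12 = 43 / 66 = 0.65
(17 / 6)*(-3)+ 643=1269 / 2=634.50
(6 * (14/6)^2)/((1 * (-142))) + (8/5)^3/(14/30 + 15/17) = 642557/228975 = 2.81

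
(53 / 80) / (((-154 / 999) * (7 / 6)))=-158841 / 43120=-3.68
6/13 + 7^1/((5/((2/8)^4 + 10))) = 240731/16640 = 14.47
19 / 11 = 1.73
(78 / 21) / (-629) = -0.01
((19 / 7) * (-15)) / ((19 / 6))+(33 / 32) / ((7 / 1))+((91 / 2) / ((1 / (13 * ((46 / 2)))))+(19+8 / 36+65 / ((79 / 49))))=2174165239 / 159264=13651.33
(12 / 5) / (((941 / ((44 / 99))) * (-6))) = -8 / 42345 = -0.00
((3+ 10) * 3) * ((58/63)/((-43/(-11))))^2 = 5291572/2446227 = 2.16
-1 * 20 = -20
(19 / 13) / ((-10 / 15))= -57 / 26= -2.19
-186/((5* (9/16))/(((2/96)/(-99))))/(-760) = -31/1692900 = -0.00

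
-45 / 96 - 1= -1.47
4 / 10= 2 / 5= 0.40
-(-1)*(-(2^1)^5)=-32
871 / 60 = 14.52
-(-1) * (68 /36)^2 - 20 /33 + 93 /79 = 291344 /70389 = 4.14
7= 7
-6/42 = -1/7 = -0.14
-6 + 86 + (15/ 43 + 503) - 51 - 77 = 19580/ 43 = 455.35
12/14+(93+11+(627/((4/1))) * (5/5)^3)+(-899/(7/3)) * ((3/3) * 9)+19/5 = -448303/140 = -3202.16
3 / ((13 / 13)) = 3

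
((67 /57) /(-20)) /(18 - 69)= 67 /58140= 0.00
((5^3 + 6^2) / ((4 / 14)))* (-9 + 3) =-3381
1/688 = 0.00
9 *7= 63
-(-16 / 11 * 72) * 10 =11520 / 11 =1047.27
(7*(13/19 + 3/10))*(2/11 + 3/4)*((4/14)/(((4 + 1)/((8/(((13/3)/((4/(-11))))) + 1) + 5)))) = 265557/135850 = 1.95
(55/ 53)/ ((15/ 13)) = 143/ 159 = 0.90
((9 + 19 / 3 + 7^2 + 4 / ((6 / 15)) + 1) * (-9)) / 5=-678 / 5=-135.60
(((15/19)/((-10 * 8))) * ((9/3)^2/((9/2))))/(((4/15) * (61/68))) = -765/9272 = -0.08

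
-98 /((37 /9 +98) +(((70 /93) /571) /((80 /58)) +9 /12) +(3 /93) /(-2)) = -31224564 /32768567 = -0.95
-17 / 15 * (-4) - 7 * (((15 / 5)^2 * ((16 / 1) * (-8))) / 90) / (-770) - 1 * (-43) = 47.42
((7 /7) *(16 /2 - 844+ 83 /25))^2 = 433347489 /625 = 693355.98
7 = 7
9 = 9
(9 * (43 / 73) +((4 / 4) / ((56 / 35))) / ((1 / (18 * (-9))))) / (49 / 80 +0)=-560340 / 3577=-156.65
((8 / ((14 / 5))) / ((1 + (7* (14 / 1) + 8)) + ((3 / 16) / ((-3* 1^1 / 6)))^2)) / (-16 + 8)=-160 / 47999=-0.00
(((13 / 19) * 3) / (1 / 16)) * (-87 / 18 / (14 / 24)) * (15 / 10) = -54288 / 133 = -408.18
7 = 7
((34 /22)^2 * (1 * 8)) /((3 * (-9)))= -2312 /3267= -0.71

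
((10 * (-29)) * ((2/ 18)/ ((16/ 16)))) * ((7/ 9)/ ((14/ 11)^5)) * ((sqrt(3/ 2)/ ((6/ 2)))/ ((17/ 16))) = -23352395 * sqrt(6)/ 19837062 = -2.88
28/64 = 7/16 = 0.44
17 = 17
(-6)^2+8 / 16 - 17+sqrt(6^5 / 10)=39 / 2+36 * sqrt(15) / 5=47.39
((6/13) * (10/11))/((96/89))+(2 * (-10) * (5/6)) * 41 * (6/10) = -468595/1144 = -409.61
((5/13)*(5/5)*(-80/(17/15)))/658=-3000/72709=-0.04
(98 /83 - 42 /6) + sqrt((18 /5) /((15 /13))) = -483 /83 + sqrt(78) /5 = -4.05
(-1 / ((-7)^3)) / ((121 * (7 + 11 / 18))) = 18 / 5685911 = 0.00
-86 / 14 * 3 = -129 / 7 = -18.43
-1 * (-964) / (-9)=-964 / 9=-107.11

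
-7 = -7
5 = 5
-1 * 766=-766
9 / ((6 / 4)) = 6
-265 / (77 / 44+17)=-212 / 15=-14.13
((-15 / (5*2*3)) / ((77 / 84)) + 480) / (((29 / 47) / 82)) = 20325996 / 319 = 63717.86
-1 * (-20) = 20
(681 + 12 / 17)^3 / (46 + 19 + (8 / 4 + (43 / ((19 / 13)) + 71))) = 29572734859911 / 15628253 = 1892261.08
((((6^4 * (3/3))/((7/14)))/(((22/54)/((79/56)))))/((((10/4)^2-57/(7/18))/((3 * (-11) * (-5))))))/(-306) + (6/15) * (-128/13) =132637592/4341545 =30.55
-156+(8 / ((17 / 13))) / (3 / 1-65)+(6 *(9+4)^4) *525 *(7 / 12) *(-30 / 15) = -55314884989 / 527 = -104961831.10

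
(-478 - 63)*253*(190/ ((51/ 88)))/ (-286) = 104023480/ 663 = 156898.16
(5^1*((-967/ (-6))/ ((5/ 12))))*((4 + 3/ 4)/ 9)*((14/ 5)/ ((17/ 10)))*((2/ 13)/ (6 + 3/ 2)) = 1028888/ 29835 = 34.49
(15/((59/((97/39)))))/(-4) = -485/3068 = -0.16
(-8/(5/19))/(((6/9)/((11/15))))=-836/25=-33.44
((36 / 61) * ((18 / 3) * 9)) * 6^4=2519424 / 61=41302.03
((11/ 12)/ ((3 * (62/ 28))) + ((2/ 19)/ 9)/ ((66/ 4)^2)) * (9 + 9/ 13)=11155921/ 8338473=1.34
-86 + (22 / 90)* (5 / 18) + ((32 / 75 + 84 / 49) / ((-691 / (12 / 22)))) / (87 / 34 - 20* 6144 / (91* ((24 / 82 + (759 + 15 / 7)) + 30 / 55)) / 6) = -22282731715063093279 / 259304013606433950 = -85.93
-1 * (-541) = 541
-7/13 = -0.54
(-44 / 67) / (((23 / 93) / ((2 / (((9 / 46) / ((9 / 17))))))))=-16368 / 1139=-14.37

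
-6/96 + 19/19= 0.94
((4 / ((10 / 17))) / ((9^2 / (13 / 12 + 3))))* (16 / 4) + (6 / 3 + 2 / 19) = 80254 / 23085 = 3.48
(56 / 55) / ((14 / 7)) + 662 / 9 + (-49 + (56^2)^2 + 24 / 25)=24340442011 / 2475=9834522.02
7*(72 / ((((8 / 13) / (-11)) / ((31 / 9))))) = -31031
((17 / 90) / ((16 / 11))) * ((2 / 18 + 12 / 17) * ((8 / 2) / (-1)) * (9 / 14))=-275 / 1008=-0.27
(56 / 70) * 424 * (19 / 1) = 32224 / 5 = 6444.80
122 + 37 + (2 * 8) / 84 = 3343 / 21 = 159.19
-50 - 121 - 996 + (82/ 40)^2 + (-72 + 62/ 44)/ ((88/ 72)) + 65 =-1155.55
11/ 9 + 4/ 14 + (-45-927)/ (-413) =14353/ 3717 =3.86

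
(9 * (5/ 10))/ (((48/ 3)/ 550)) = 2475/ 16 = 154.69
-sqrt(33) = -5.74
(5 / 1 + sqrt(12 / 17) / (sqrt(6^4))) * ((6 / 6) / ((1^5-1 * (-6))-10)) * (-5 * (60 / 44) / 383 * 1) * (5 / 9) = 125 * sqrt(51) / 11602602 + 625 / 37917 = 0.02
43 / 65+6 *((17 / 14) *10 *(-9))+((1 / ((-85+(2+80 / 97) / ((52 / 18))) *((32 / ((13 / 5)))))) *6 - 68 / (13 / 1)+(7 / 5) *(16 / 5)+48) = -334872787163 / 550950400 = -607.81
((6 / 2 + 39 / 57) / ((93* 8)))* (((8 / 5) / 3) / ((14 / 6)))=2 / 1767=0.00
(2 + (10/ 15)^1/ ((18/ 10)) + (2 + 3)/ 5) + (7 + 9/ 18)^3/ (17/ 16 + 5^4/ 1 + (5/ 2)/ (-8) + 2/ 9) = 984299/ 243378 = 4.04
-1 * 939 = -939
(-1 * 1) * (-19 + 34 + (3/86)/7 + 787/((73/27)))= -13451307/43946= -306.09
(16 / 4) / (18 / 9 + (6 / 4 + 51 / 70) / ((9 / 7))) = 15 / 14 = 1.07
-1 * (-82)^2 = -6724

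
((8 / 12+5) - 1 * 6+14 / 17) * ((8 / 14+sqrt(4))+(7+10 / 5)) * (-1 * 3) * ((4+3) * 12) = -1429.41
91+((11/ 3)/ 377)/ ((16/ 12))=137239/ 1508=91.01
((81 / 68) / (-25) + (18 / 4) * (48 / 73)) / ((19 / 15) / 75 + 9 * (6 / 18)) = 16257915 / 16847816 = 0.96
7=7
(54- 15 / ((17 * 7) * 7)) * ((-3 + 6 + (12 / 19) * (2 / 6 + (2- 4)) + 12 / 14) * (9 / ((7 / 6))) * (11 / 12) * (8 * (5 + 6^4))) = 8641223312436 / 775523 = 11142446.21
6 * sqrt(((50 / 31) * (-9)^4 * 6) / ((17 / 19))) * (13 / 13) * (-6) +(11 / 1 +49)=60- 29160 * sqrt(30039) / 527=-9530.02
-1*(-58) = 58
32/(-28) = -8/7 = -1.14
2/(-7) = -2/7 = -0.29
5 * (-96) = -480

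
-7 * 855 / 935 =-1197 / 187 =-6.40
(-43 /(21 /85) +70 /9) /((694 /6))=-10475 /7287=-1.44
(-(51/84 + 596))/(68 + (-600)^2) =-16705/10081904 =-0.00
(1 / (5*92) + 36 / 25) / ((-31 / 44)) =-1177 / 575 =-2.05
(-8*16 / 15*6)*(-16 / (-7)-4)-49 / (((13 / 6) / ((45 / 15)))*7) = 35526 / 455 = 78.08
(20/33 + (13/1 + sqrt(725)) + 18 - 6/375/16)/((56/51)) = 255 * sqrt(29)/56 + 17730439/616000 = 53.30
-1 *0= 0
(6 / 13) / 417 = 2 / 1807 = 0.00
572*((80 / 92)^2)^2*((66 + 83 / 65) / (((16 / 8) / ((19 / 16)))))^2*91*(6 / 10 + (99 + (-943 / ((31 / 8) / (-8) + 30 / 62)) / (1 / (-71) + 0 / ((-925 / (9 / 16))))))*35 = -220782666567812237.85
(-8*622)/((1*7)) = -4976/7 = -710.86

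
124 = 124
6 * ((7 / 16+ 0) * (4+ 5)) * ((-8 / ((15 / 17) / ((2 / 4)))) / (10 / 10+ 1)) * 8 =-428.40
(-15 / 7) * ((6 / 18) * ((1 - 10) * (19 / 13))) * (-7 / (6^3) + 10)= 204535 / 2184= 93.65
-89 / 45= -1.98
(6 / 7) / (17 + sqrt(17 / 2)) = 4 / 77 - 2 *sqrt(34) / 1309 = 0.04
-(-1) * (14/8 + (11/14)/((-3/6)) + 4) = 4.18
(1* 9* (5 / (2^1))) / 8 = 45 / 16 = 2.81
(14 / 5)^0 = 1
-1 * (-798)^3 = 508169592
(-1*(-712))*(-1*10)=-7120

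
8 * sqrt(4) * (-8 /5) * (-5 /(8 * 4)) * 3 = 12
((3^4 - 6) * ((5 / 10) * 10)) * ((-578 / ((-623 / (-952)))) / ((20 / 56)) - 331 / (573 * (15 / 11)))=-47302604425 / 50997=-927556.61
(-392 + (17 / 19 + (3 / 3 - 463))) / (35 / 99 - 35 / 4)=6418764 / 63175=101.60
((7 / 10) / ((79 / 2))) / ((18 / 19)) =133 / 7110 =0.02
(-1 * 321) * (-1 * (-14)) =-4494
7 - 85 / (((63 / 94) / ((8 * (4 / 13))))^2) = -764390113 / 670761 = -1139.59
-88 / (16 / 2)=-11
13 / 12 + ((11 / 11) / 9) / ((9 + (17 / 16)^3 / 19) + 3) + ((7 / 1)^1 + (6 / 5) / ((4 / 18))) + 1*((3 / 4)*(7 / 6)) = 4855775329 / 337968360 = 14.37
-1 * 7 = -7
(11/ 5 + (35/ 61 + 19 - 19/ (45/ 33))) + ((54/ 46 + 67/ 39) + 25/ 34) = 35556763/ 3100630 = 11.47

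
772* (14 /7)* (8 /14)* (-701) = -4329376 /7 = -618482.29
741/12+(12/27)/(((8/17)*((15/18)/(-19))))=2413/60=40.22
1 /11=0.09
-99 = -99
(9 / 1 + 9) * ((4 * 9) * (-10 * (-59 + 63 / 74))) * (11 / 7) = 153358920 / 259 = 592119.38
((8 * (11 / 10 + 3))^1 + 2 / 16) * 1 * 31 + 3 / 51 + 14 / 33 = 22914787 / 22440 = 1021.16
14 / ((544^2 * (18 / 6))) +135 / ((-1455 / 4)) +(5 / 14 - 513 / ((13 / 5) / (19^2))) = -279095920997795 / 3918340608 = -71228.09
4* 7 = 28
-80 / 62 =-40 / 31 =-1.29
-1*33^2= -1089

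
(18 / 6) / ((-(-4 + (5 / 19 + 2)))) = 19 / 11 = 1.73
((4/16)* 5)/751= 0.00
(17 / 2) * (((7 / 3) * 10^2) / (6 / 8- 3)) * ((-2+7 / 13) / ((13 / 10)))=4522000 / 4563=991.01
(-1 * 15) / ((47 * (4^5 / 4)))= -15 / 12032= -0.00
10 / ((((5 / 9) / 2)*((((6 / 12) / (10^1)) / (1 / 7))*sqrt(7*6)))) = 120*sqrt(42) / 49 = 15.87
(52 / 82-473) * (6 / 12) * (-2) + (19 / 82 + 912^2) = 68241761 / 82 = 832216.60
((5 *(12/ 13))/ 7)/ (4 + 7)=60/ 1001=0.06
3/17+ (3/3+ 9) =173/17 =10.18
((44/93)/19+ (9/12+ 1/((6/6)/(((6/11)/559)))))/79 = 33720481/3433429428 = 0.01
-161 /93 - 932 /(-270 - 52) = 17417 /14973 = 1.16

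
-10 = -10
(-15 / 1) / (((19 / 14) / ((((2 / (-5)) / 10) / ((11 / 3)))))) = 126 / 1045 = 0.12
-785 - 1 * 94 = -879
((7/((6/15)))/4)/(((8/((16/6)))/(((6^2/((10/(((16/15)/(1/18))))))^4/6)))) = 5547795.83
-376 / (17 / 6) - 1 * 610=-12626 / 17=-742.71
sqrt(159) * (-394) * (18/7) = -7092 * sqrt(159)/7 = -12775.25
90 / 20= 9 / 2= 4.50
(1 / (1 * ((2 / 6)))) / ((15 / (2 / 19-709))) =-13469 / 95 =-141.78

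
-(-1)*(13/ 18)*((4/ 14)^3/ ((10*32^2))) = 13/ 7902720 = 0.00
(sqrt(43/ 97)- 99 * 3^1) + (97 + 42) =-158 + sqrt(4171)/ 97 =-157.33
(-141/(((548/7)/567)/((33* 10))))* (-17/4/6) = 523253115/2192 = 238710.36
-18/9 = -2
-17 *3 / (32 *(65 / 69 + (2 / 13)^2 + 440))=-594711 / 164547232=-0.00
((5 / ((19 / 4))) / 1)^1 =20 / 19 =1.05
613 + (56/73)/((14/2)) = 44757/73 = 613.11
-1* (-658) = 658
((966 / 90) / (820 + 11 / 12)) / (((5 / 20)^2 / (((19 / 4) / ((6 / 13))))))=318136 / 147765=2.15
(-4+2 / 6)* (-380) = 4180 / 3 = 1393.33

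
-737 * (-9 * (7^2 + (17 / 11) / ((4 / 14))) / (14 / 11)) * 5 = 5671215 / 4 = 1417803.75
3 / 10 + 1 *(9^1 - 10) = -7 / 10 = -0.70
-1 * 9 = -9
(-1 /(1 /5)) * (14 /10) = -7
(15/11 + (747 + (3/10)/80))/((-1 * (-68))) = 6585633/598400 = 11.01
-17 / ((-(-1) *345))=-17 / 345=-0.05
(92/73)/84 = 0.02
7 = 7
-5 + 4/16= -4.75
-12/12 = -1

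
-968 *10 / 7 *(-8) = 11062.86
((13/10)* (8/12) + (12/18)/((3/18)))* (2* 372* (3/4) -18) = 2628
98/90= 49/45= 1.09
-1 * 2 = -2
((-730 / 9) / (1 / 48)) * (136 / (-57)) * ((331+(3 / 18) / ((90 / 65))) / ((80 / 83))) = 14733961132 / 4617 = 3191241.31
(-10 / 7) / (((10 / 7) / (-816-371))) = 1187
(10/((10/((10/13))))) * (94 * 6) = 5640/13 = 433.85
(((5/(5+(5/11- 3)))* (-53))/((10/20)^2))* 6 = -23320/9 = -2591.11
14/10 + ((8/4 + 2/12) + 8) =347/30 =11.57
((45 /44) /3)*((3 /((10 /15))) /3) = 45 /88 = 0.51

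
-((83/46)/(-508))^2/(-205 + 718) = -6889/280130536512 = -0.00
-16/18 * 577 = -4616/9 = -512.89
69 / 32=2.16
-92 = -92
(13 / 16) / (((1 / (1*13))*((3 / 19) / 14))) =936.54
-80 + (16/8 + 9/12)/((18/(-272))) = -1094/9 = -121.56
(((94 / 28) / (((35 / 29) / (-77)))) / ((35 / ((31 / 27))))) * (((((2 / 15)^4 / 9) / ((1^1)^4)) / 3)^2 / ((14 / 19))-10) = 30393161649999276997 / 432569100673828125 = 70.26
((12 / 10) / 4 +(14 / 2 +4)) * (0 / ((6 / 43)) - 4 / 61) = -226 / 305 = -0.74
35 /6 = 5.83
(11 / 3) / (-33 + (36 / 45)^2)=-275 / 2427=-0.11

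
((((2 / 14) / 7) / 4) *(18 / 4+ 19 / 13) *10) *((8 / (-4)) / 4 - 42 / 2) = -33325 / 5096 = -6.54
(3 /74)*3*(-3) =-0.36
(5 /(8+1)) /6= 5 /54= 0.09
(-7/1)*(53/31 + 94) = -20769/31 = -669.97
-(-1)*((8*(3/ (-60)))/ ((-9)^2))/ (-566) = 1/ 114615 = 0.00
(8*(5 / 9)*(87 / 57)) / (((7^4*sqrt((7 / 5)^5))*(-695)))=-0.00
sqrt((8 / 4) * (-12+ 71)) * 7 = 7 * sqrt(118) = 76.04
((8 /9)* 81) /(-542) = -36 /271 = -0.13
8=8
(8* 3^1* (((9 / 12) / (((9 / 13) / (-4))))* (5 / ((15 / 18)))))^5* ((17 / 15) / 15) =-178701978304512 / 25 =-7148079132180.48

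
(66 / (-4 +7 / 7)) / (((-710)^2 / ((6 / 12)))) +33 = 16635289 / 504100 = 33.00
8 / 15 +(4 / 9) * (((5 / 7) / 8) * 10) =293 / 315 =0.93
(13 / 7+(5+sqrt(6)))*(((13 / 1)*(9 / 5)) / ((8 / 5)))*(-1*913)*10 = -6409260 / 7 - 534105*sqrt(6) / 4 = -1242679.75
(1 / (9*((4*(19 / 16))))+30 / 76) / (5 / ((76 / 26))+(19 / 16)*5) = 1144 / 20925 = 0.05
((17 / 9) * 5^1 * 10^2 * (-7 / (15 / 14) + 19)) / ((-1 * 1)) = -317900 / 27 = -11774.07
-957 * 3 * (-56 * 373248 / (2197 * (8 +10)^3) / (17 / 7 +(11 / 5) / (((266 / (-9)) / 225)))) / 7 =-391007232 / 8368373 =-46.72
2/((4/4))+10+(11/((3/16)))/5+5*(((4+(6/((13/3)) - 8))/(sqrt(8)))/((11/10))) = 19.53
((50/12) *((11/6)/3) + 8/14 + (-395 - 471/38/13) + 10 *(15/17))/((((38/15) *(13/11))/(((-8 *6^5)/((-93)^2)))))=207627515040/225062201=922.53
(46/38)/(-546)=-23/10374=-0.00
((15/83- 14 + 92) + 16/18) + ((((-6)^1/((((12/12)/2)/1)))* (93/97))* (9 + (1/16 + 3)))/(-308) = 7098727469/89269488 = 79.52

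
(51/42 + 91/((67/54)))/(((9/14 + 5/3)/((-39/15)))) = -545493/6499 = -83.93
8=8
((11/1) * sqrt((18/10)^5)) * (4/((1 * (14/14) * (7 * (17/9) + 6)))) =96228 * sqrt(5)/21625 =9.95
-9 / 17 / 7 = -9 / 119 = -0.08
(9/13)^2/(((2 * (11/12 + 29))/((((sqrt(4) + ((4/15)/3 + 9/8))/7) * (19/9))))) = 5073/653380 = 0.01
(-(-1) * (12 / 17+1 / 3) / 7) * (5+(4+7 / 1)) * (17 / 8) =106 / 21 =5.05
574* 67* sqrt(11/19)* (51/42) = 46699* sqrt(209)/19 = 35532.61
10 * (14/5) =28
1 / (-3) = -1 / 3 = -0.33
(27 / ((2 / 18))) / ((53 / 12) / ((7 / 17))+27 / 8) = 40824 / 2369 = 17.23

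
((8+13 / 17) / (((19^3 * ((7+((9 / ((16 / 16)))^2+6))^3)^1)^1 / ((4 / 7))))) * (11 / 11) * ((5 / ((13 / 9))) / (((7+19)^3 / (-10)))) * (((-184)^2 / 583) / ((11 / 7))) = -0.00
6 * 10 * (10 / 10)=60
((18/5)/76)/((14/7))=9/380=0.02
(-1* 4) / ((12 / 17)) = -17 / 3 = -5.67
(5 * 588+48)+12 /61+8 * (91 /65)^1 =914816 /305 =2999.40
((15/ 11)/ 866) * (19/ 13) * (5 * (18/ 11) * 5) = 64125/ 681109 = 0.09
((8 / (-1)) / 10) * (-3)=12 / 5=2.40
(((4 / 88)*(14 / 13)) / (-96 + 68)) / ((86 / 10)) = -0.00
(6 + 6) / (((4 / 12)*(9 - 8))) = 36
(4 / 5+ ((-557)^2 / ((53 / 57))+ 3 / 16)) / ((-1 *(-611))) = 1414739627 / 2590640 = 546.10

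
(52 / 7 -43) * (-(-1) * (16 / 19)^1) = -3984 / 133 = -29.95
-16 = -16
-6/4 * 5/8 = -15/16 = -0.94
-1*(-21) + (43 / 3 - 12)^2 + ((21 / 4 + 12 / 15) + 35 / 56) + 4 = 13363 / 360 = 37.12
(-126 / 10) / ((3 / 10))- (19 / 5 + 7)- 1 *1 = -269 / 5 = -53.80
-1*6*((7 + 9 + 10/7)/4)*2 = -366/7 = -52.29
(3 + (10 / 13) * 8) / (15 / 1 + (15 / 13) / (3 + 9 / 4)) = 0.60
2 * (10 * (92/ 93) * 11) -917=-65041/ 93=-699.37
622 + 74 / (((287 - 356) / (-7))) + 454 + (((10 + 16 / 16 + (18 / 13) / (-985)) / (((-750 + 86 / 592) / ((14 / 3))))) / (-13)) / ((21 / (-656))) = 8285677308109078 / 7648250905035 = 1083.34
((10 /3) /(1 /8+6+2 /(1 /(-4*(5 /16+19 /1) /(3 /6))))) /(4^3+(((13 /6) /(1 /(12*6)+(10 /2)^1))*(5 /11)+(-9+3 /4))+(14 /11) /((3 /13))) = -1270720 /7096402441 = -0.00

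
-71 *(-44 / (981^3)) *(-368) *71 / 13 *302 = -2.01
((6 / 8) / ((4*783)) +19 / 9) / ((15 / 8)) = 2939 / 2610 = 1.13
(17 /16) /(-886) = -17 /14176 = -0.00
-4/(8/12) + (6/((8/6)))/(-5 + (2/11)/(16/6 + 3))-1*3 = -18405/1858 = -9.91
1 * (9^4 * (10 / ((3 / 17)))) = 371790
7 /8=0.88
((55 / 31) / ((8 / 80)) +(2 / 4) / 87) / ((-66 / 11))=-95731 / 32364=-2.96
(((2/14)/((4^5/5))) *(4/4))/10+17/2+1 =9.50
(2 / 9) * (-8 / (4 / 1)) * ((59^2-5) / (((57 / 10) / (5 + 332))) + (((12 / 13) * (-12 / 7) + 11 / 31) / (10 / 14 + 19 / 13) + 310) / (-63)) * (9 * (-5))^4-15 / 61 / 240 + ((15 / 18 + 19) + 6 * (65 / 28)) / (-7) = -348150563654581776749 / 929555088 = -374534622153.11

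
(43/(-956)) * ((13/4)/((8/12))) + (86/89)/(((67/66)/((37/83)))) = 776175843/3785216992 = 0.21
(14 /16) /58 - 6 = -2777 /464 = -5.98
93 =93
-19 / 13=-1.46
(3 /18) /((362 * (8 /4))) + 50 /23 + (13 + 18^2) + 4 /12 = 11306957 /33304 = 339.51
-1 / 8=-0.12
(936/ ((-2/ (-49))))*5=114660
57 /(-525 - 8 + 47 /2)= -114 /1019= -0.11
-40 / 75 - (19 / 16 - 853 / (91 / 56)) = 1632391 / 3120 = 523.20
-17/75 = -0.23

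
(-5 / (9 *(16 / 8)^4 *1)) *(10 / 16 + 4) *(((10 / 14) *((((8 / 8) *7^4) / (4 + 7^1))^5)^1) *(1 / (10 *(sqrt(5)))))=-421759121858806291 *sqrt(5) / 371061504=-2541578839.20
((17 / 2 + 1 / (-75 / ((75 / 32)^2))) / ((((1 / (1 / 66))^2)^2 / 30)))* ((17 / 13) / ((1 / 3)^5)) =6601185 / 1559207936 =0.00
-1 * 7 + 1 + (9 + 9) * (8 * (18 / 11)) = 2526 / 11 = 229.64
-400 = -400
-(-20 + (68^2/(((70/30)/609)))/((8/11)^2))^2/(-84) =83299007595241/1344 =61978428270.27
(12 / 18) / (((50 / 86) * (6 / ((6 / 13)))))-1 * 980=-955414 / 975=-979.91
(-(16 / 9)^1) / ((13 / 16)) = -2.19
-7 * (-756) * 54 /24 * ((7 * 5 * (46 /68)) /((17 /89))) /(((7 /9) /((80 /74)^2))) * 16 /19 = 14039210304000 /7517179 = 1867616.87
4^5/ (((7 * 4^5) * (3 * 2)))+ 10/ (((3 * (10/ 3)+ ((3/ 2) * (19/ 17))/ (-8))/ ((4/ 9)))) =160309/ 335538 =0.48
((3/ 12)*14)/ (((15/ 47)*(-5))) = -329/ 150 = -2.19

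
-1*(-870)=870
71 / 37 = 1.92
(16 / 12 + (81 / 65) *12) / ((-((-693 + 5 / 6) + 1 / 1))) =6352 / 269555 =0.02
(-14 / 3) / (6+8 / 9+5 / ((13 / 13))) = -42 / 107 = -0.39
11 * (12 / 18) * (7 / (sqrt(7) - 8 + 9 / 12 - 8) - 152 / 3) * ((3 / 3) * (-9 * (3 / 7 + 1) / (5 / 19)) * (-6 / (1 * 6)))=-154295504 / 8421 - 13376 * sqrt(7) / 1203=-18352.12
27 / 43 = 0.63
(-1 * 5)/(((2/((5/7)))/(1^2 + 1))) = -3.57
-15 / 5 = -3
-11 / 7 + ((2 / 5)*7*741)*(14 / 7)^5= 2323721 / 35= 66392.03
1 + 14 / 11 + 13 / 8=343 / 88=3.90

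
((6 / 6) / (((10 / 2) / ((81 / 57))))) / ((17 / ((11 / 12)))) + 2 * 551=7119019 / 6460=1102.02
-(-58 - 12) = 70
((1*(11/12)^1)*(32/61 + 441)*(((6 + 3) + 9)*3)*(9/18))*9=23997303/244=98349.60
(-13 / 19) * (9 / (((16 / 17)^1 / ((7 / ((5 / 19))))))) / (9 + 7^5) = -13923 / 1345280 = -0.01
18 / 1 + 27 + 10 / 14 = 320 / 7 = 45.71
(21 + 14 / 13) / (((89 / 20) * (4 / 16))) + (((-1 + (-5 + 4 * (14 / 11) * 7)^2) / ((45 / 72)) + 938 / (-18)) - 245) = 7703929502 / 6299865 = 1222.87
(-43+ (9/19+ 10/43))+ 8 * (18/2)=24270/817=29.71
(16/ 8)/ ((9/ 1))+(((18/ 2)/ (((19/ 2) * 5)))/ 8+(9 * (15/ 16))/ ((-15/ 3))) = -19721/ 13680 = -1.44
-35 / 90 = -7 / 18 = -0.39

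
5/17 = 0.29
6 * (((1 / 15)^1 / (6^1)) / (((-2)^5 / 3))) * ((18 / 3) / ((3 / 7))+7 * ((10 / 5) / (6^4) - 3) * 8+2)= 2461 / 2592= 0.95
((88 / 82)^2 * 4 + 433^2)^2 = 99336385631623009 / 2825761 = 35153852584.00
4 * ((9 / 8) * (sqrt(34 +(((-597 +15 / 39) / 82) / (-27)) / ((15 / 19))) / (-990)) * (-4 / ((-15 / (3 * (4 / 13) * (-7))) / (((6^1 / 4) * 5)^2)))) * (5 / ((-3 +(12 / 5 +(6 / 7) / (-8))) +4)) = 1960 * sqrt(4938972545) / 35136959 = 3.92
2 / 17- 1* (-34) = 580 / 17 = 34.12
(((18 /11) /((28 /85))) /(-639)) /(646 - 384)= -85 /2864708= -0.00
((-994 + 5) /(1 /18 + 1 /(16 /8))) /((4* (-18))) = 989 /40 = 24.72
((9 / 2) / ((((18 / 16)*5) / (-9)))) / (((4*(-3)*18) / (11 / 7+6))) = 53 / 210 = 0.25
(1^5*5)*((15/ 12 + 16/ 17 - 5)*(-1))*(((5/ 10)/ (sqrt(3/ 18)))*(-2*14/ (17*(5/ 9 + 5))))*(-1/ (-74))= -12033*sqrt(6)/ 427720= -0.07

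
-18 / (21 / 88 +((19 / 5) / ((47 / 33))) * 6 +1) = -1.04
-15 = -15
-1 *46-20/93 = -4298/93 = -46.22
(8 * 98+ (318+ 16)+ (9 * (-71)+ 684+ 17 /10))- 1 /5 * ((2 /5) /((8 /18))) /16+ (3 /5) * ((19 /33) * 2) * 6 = 10285741 /8800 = 1168.83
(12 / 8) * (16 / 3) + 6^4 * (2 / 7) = 2648 / 7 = 378.29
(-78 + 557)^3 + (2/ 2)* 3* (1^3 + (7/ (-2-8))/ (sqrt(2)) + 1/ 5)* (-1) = 21* sqrt(2)/ 20 + 549511177/ 5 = 109902236.88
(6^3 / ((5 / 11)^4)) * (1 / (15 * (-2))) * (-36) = 18974736 / 3125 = 6071.92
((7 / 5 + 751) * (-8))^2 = 905769216 / 25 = 36230768.64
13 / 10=1.30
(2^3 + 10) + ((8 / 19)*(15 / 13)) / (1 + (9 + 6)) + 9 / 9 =9401 / 494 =19.03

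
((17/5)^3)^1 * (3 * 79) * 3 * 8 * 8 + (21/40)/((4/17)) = 7153965789/4000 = 1788491.45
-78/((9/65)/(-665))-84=1123598/3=374532.67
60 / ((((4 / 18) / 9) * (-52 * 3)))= -405 / 26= -15.58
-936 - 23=-959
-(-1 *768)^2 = -589824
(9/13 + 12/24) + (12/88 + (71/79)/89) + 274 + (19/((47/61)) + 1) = 14223782393/47255351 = 301.00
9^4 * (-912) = -5983632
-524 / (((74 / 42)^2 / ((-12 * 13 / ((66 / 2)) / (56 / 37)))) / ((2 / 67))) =429156 / 27269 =15.74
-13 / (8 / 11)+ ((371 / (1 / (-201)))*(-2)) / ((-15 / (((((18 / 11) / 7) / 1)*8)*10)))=-16364581 / 88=-185961.15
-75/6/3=-25/6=-4.17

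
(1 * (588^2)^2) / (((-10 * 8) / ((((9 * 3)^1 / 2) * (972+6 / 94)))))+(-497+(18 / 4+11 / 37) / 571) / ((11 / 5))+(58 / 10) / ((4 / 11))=-856714733868494996761 / 43690636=-19608657879654.01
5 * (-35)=-175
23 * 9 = 207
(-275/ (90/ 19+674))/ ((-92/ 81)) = 423225/ 1186432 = 0.36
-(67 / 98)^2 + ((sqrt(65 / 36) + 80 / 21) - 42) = -1113811 / 28812 + sqrt(65) / 6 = -37.31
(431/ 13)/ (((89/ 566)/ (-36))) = -7590.37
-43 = -43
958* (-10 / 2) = -4790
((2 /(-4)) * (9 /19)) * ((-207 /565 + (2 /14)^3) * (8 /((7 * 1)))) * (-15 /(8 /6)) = -5705316 /5154947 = -1.11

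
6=6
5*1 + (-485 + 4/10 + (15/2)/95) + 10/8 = -181743/380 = -478.27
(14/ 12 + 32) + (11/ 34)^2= 115385/ 3468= 33.27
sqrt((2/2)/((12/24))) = sqrt(2) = 1.41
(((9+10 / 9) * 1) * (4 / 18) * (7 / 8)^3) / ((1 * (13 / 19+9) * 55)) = 593047 / 209848320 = 0.00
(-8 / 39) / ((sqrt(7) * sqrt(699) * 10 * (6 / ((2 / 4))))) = -sqrt(4893) / 2862405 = -0.00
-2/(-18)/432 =1/3888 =0.00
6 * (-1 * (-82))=492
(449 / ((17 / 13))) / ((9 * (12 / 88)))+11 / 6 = 258511 / 918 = 281.60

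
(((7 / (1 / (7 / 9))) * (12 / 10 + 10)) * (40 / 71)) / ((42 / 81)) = 4704 / 71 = 66.25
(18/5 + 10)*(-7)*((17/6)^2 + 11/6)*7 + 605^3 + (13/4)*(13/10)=79717880801/360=221438557.78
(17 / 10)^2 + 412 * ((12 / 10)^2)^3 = 77069713 / 62500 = 1233.12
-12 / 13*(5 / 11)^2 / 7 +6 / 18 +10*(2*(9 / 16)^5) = 12403366069 / 8659402752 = 1.43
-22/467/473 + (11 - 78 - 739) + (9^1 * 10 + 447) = -269.00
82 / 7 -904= -6246 / 7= -892.29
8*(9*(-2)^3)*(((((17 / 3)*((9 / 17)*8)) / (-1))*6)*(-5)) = -414720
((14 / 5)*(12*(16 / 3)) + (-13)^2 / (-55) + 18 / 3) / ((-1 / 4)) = -40068 / 55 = -728.51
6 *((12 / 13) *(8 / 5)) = 576 / 65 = 8.86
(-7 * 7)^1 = -49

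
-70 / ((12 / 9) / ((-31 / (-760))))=-651 / 304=-2.14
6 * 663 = 3978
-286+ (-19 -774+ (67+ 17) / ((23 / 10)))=-23977 / 23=-1042.48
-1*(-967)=967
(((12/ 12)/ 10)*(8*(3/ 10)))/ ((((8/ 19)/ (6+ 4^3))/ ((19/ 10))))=7581/ 100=75.81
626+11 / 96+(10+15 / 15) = 61163 / 96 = 637.11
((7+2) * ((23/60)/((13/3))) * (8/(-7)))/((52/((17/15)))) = -1173/59150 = -0.02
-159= -159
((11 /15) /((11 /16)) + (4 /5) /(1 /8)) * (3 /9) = 112 /45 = 2.49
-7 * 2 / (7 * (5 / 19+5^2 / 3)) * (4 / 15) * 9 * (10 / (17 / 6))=-8208 / 4165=-1.97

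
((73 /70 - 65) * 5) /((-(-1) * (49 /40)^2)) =-3581600 /16807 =-213.10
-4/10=-2/5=-0.40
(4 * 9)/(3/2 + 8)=72/19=3.79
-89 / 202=-0.44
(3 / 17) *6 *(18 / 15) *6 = 648 / 85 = 7.62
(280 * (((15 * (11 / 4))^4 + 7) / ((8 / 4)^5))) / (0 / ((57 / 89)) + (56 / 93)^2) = 32053298523165 / 458752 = 69870645.85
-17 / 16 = -1.06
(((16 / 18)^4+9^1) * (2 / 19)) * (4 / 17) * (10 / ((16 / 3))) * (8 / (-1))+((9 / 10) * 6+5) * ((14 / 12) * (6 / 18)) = 1655998 / 3532005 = 0.47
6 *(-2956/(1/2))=-35472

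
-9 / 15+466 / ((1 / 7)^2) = 114167 / 5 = 22833.40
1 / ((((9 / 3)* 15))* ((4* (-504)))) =-1 / 90720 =-0.00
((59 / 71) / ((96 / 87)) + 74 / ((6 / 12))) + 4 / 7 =2374857 / 15904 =149.32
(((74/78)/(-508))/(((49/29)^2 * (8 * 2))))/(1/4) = -31117/190274448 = -0.00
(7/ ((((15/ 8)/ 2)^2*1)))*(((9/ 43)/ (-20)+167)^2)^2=2977480084367918507287/ 480768890625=6193162957.15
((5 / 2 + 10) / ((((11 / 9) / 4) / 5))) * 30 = 6136.36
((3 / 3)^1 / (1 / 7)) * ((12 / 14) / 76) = 3 / 38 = 0.08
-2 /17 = -0.12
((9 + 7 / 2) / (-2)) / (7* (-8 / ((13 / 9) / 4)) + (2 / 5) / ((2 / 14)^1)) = 1625 / 39592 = 0.04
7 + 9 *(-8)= -65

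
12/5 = 2.40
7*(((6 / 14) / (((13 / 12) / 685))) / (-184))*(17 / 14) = -104805 / 8372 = -12.52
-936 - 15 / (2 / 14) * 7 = -1671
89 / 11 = 8.09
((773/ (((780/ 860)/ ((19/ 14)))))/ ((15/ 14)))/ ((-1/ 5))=-631541/ 117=-5397.79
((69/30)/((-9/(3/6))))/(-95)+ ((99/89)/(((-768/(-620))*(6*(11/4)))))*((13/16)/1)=8876141/194803200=0.05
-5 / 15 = -1 / 3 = -0.33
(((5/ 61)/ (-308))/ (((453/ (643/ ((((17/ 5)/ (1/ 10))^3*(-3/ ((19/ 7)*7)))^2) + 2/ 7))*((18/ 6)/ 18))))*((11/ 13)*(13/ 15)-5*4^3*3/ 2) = 28558923166423/ 59164986472276608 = 0.00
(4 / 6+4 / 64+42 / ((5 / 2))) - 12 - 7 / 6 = 349 / 80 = 4.36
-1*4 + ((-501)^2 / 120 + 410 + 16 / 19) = 1898873 / 760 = 2498.52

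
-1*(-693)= 693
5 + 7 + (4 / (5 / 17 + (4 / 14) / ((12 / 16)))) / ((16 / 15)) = 16923 / 964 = 17.55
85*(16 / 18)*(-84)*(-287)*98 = 535519040 / 3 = 178506346.67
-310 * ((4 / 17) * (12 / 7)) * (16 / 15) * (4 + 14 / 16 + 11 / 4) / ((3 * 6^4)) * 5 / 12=-9455 / 86751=-0.11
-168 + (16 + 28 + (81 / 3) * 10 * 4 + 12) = 968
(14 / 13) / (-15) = -14 / 195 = -0.07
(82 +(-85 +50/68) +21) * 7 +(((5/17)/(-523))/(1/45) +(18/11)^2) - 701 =-1220401207/2151622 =-567.20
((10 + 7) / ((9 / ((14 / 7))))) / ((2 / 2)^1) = 34 / 9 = 3.78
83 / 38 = 2.18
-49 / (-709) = 49 / 709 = 0.07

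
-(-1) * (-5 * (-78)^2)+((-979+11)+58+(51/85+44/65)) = -2036367/65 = -31328.72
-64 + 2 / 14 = -447 / 7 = -63.86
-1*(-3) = 3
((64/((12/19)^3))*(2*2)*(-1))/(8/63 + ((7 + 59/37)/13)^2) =-11108335693/6166275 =-1801.47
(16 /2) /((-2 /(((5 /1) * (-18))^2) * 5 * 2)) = -3240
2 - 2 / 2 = 1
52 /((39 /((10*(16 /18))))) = 320 /27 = 11.85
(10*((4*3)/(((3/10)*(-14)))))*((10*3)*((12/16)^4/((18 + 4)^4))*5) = -151875/26236672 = -0.01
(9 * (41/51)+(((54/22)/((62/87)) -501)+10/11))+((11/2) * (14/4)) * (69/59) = -638760269/1368092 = -466.90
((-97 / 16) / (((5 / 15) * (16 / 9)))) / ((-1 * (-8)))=-2619 / 2048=-1.28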